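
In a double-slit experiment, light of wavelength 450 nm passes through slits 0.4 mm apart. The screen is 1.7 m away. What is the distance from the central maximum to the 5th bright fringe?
y = mλL/d = 9.562 mm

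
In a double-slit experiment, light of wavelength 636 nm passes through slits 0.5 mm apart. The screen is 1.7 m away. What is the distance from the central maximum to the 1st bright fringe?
y = mλL/d = 2.162 mm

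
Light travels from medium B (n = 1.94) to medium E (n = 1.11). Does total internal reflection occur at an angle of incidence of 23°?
θc = arcsin(n₂/n₁) = 34.9°; 23° < θc, so no — the ray refracts.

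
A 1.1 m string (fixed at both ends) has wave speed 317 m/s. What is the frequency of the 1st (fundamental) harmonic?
fₙ = nv/(2L) = 144.1 Hz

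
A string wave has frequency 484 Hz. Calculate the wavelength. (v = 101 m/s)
λ = v/f = 0.2087 m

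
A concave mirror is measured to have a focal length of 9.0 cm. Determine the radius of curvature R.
R = 2|f| = 18 cm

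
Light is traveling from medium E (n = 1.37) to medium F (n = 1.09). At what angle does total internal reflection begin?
θc = arcsin(n₂/n₁) = 52.71°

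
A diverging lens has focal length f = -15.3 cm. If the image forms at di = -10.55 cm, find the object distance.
1/do = 1/f − 1/di → do = 33.98 cm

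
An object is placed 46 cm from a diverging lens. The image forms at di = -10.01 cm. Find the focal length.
1/f = 1/do + 1/di → f = -12.79 cm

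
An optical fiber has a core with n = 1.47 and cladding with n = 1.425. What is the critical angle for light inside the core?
θc = arcsin(n_cladding/n_core) = 75.79°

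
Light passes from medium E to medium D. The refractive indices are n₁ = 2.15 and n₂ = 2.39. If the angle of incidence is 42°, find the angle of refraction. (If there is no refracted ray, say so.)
sin θ₂ = (n₁/n₂)·sin θ₁ = 0.6019 → θ₂ = 37.01°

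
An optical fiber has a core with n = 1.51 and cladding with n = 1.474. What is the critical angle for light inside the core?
θc = arcsin(n_cladding/n_core) = 77.46°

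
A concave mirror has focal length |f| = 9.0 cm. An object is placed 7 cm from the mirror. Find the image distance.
f = +9.0 cm (concave); 1/di = 1/f − 1/do → di = -31.5 cm (virtual image, behind mirror)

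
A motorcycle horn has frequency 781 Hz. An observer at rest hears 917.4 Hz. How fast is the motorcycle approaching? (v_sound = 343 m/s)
v_s = v·(1 − f/f_obs) = 51 m/s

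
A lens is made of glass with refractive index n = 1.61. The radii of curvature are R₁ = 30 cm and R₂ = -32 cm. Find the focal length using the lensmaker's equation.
1/f = (n − 1)(1/R₁ − 1/R₂) → f = 25.38 cm (converging lens)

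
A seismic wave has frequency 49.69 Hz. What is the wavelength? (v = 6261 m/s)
λ = v/f = 126 m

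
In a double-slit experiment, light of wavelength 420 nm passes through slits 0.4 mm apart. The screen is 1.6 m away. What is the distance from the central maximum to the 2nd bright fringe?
y = mλL/d = 3.36 mm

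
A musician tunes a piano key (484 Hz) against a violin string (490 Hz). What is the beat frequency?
6 Hz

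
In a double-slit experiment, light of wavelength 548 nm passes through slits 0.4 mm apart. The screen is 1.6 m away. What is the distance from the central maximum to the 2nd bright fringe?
y = mλL/d = 4.384 mm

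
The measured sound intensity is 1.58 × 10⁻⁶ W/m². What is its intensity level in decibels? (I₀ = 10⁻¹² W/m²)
β = 10·log₁₀(I/I₀) = 61.99 dB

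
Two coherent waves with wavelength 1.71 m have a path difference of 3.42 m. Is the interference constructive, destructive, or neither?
constructive — path difference = 2λ, a whole number of wavelengths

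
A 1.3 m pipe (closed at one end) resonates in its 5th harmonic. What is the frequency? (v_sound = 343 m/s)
fₙ = nv/(4L) = 329.8 Hz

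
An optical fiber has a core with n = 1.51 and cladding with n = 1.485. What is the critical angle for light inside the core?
θc = arcsin(n_cladding/n_core) = 79.56°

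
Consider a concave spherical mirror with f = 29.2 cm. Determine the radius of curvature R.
R = 2|f| = 58.4 cm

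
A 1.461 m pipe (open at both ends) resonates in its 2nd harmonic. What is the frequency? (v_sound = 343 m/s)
fₙ = nv/(2L) = 234.8 Hz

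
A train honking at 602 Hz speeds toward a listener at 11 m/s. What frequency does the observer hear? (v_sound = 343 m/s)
f_obs = f·v/(v − v_s) = 621.9 Hz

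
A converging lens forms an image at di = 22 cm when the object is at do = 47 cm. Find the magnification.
M = −di/do = -0.4681 (inverted image)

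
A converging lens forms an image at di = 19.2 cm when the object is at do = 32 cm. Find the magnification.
M = −di/do = -0.6 (inverted image)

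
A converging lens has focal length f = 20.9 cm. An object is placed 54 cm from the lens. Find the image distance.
1/di = 1/f − 1/do → di = 34.1 cm (real image)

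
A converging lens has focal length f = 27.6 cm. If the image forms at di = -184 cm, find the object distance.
1/do = 1/f − 1/di → do = 24 cm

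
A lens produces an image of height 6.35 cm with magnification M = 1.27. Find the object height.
ho = |hi|/|M| = 5 cm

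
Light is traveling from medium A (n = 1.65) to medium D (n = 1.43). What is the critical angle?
θc = arcsin(n₂/n₁) = 60.07°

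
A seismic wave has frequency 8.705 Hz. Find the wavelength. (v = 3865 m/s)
λ = v/f = 444 m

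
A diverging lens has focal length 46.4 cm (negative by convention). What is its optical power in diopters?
P = 1/f = -2.155 D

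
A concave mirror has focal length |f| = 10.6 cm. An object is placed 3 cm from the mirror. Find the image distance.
f = +10.6 cm (concave); 1/di = 1/f − 1/do → di = -4.184 cm (virtual image, behind mirror)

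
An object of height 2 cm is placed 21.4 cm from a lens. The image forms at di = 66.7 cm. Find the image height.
hi = (-di/do) × ho = -6.234 cm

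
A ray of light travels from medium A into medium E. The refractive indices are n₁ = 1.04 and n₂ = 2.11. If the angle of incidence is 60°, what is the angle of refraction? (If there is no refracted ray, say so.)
sin θ₂ = (n₁/n₂)·sin θ₁ = 0.4269 → θ₂ = 25.27°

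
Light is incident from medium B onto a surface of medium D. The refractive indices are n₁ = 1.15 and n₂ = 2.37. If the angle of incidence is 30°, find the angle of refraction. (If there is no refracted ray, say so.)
sin θ₂ = (n₁/n₂)·sin θ₁ = 0.2426 → θ₂ = 14.04°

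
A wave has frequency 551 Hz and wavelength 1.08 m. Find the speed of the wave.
v = fλ = 595.1 m/s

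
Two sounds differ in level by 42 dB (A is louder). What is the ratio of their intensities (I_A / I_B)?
I_A/I_B = 10^(Δβ/10) = 15850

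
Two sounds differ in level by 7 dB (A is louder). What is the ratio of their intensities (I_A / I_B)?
I_A/I_B = 10^(Δβ/10) = 5.012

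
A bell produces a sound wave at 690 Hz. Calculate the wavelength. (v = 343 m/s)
λ = v/f = 0.4971 m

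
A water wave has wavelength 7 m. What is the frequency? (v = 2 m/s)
f = v/λ = 0.2857 Hz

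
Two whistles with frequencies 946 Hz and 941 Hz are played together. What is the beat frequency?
5 Hz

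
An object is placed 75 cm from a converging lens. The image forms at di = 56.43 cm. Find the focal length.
1/f = 1/do + 1/di → f = 32.2 cm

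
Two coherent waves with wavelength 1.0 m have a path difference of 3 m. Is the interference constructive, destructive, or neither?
constructive — path difference = 3λ, a whole number of wavelengths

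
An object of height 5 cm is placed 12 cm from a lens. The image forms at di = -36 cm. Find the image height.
hi = (-di/do) × ho = 15 cm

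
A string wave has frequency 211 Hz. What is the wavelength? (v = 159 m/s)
λ = v/f = 0.7536 m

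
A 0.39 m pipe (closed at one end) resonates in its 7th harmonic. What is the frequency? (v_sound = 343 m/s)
fₙ = nv/(4L) = 1539 Hz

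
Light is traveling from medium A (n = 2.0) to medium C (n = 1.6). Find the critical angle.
θc = arcsin(n₂/n₁) = 53.13°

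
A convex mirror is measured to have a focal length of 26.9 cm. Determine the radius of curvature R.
R = 2|f| = 53.8 cm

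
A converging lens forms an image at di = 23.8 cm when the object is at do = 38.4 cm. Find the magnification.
M = −di/do = -0.6198 (inverted image)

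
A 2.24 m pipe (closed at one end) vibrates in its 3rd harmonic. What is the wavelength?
λₙ = 4L/n = 2.987 m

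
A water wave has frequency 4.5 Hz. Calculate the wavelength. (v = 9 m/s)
λ = v/f = 2 m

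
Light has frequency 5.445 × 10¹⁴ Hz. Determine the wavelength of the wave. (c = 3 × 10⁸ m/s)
λ = c/f = 551 nm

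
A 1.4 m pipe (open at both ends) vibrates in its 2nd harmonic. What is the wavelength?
λₙ = 2L/n = 1.4 m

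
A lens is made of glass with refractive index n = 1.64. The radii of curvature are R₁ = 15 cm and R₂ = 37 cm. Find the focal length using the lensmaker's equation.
1/f = (n − 1)(1/R₁ − 1/R₂) → f = 39.42 cm (converging lens)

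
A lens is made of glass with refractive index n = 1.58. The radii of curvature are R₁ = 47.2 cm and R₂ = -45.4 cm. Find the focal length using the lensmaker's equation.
1/f = (n − 1)(1/R₁ − 1/R₂) → f = 39.9 cm (converging lens)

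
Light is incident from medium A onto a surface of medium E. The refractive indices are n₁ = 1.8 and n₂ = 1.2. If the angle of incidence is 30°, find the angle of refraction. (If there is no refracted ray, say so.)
sin θ₂ = (n₁/n₂)·sin θ₁ = 0.75 → θ₂ = 48.59°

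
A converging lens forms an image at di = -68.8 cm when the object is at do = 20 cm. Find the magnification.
M = −di/do = 3.44 (upright image)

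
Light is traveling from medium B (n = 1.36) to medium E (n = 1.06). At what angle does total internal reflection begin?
θc = arcsin(n₂/n₁) = 51.21°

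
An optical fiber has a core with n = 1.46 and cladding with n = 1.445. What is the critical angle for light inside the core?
θc = arcsin(n_cladding/n_core) = 81.78°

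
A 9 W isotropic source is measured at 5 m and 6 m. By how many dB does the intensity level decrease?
Δβ = 20·log₁₀(r₂/r₁) = 1.584 dB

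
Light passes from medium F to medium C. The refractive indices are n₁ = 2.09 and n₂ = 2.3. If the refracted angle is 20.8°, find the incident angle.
sin θ₁ = (n₂/n₁)·sin θ₂ → θ₁ = 23°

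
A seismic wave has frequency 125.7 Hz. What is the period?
T = 1/f = 0.007955 s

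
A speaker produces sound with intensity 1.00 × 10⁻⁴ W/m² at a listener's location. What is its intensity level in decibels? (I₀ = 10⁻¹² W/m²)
β = 10·log₁₀(I/I₀) = 80 dB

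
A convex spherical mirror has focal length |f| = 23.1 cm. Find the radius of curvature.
R = 2|f| = 46.2 cm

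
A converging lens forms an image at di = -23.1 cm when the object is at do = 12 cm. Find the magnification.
M = −di/do = 1.925 (upright image)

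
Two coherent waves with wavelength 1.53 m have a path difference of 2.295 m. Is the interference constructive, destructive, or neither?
destructive — path difference = 1.5λ, an odd multiple of λ/2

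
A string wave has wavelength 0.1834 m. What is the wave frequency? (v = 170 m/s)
f = v/λ = 926.9 Hz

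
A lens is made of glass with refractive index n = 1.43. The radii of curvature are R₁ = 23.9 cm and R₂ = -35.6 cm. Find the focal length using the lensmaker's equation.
1/f = (n − 1)(1/R₁ − 1/R₂) → f = 33.26 cm (converging lens)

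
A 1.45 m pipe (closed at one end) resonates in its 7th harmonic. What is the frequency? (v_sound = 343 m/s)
fₙ = nv/(4L) = 414 Hz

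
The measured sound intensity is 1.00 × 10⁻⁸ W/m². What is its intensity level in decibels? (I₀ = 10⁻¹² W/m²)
β = 10·log₁₀(I/I₀) = 40 dB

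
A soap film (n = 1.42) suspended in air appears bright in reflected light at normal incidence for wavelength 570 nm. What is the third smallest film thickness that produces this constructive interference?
2nt = (m − ½)λ with m = 3 → t = (m − ½)λ/(2n) = 501.8 nm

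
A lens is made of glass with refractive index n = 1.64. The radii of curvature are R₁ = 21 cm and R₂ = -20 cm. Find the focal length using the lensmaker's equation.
1/f = (n − 1)(1/R₁ − 1/R₂) → f = 16.01 cm (converging lens)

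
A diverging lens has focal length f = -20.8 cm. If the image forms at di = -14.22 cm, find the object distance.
1/do = 1/f − 1/di → do = 44.95 cm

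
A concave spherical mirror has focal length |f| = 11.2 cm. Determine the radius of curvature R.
R = 2|f| = 22.4 cm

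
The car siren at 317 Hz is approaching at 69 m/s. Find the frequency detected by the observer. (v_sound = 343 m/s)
f_obs = f·v/(v − v_s) = 396.8 Hz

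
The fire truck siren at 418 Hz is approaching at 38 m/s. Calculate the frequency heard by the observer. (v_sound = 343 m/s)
f_obs = f·v/(v − v_s) = 470.1 Hz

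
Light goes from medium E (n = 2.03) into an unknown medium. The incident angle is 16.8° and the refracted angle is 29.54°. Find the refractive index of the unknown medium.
n₂ = n₁·sin θ₁ / sin θ₂ = 1.19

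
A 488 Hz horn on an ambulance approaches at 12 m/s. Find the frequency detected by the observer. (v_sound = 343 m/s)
f_obs = f·v/(v − v_s) = 505.7 Hz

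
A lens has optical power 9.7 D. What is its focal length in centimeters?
f = 1/P = 10.31 cm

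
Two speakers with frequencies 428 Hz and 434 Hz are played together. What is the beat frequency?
6 Hz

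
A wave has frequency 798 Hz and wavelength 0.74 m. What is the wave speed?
v = fλ = 590.5 m/s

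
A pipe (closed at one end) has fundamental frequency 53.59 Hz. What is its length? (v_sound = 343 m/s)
L = v/(4f₁) = 1.6 m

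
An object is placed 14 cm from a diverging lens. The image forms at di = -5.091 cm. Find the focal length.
1/f = 1/do + 1/di → f = -8 cm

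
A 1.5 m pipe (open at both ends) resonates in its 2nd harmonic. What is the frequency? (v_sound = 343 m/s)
fₙ = nv/(2L) = 228.7 Hz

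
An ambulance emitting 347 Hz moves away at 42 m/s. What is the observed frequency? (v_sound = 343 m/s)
f_obs = f·v/(v + v_s) = 309.1 Hz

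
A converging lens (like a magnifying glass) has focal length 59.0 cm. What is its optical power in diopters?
P = 1/f = 1.695 D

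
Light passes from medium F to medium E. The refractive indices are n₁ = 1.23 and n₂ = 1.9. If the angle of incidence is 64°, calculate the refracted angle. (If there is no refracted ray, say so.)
sin θ₂ = (n₁/n₂)·sin θ₁ = 0.5819 → θ₂ = 35.58°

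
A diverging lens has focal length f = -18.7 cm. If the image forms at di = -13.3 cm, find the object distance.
1/do = 1/f − 1/di → do = 46.06 cm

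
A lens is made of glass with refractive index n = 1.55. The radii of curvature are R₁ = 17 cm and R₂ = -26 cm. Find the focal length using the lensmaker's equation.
1/f = (n − 1)(1/R₁ − 1/R₂) → f = 18.69 cm (converging lens)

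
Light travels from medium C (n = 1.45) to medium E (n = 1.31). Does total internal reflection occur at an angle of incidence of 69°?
θc = arcsin(n₂/n₁) = 64.62°; 69° > θc, so yes — total internal reflection.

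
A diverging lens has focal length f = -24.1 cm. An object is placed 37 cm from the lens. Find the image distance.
1/di = 1/f − 1/do → di = -14.59 cm (virtual image)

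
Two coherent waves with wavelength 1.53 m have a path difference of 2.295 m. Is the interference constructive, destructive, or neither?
destructive — path difference = 1.5λ, an odd multiple of λ/2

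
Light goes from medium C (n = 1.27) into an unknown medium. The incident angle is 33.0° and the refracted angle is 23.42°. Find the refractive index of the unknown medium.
n₂ = n₁·sin θ₁ / sin θ₂ = 1.74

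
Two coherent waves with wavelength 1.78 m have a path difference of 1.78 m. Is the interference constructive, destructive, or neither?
constructive — path difference = 1λ, a whole number of wavelengths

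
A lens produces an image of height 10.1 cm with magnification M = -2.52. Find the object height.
ho = |hi|/|M| = 4.008 cm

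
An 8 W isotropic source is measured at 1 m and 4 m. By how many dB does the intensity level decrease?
Δβ = 20·log₁₀(r₂/r₁) = 12.04 dB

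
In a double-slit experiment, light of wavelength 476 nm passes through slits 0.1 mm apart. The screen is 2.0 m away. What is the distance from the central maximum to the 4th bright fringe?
y = mλL/d = 38.08 mm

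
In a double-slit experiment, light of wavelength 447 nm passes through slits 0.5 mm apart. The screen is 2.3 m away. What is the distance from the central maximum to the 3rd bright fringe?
y = mλL/d = 6.169 mm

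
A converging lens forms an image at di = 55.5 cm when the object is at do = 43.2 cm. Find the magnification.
M = −di/do = -1.285 (inverted image)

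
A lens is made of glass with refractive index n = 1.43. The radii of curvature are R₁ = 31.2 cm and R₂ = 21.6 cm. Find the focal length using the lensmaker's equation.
1/f = (n − 1)(1/R₁ − 1/R₂) → f = -163.3 cm (diverging lens)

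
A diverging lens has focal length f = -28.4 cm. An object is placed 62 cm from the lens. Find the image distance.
1/di = 1/f − 1/do → di = -19.48 cm (virtual image)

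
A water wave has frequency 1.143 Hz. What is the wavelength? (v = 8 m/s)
λ = v/f = 6.999 m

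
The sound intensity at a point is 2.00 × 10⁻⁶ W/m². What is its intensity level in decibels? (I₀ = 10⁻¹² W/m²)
β = 10·log₁₀(I/I₀) = 63.01 dB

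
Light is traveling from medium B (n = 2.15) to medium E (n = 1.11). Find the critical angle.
θc = arcsin(n₂/n₁) = 31.08°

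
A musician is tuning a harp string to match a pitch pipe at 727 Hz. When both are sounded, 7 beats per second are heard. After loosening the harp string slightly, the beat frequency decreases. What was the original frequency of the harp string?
734 Hz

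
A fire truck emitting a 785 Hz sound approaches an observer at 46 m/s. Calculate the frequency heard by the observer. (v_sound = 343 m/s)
f_obs = f·v/(v − v_s) = 906.6 Hz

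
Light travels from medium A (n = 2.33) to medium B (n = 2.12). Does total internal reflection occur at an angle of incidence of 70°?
θc = arcsin(n₂/n₁) = 65.49°; 70° > θc, so yes — total internal reflection.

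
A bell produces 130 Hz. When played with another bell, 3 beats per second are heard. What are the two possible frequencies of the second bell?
f₂ = 130 ± 3 Hz → 133 Hz or 127 Hz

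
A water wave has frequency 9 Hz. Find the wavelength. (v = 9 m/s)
λ = v/f = 1 m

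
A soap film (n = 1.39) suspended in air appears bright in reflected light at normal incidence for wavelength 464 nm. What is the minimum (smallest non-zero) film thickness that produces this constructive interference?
2nt = (m − ½)λ with m = 1 → t = (m − ½)λ/(2n) = 83.45 nm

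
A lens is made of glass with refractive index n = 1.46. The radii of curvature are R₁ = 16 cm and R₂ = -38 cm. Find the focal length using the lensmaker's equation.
1/f = (n − 1)(1/R₁ − 1/R₂) → f = 24.48 cm (converging lens)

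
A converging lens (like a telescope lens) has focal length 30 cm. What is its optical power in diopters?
P = 1/f = 3.333 D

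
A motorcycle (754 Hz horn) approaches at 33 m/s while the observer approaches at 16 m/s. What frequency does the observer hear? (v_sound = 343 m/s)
f_obs = f·(v + v_o)/(v − v_s) = 873.2 Hz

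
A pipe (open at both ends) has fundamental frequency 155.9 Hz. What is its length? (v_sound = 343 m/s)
L = v/(2f₁) = 1.1 m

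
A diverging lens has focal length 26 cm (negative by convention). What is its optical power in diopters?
P = 1/f = -3.846 D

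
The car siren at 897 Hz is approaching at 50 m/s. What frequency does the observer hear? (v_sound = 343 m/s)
f_obs = f·v/(v − v_s) = 1050 Hz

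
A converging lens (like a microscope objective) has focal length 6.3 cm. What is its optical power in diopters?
P = 1/f = 15.87 D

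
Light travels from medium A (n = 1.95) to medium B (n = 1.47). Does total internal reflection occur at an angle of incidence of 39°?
θc = arcsin(n₂/n₁) = 48.92°; 39° < θc, so no — the ray refracts.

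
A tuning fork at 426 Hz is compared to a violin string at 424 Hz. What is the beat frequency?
2 Hz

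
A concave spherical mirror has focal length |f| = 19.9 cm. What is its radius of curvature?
R = 2|f| = 39.8 cm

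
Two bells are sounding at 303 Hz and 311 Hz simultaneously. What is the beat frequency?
8 Hz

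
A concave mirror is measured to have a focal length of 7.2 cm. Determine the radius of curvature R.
R = 2|f| = 14.4 cm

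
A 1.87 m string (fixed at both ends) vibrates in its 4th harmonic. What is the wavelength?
λₙ = 2L/n = 0.935 m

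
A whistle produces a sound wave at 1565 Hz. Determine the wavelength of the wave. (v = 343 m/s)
λ = v/f = 0.2192 m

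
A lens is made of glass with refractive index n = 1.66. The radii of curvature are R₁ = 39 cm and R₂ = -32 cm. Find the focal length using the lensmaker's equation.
1/f = (n − 1)(1/R₁ − 1/R₂) → f = 26.63 cm (converging lens)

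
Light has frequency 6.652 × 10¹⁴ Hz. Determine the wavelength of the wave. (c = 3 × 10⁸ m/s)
λ = c/f = 451 nm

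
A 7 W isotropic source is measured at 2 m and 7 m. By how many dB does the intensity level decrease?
Δβ = 20·log₁₀(r₂/r₁) = 10.88 dB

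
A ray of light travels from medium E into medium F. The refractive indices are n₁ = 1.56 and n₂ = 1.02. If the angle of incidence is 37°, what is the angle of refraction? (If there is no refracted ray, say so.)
sin θ₂ = (n₁/n₂)·sin θ₁ = 0.9204 → θ₂ = 66.99°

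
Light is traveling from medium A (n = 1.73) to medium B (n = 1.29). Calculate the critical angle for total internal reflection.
θc = arcsin(n₂/n₁) = 48.22°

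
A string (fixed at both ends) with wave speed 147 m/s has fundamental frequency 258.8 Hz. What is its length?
L = v/(2f₁) = 0.284 m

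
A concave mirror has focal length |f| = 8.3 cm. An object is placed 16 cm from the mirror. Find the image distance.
f = +8.3 cm (concave); 1/di = 1/f − 1/do → di = 17.25 cm (real image, in front of mirror)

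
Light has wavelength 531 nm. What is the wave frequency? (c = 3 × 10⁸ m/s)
f = c/λ = 5.650 × 10¹⁴ Hz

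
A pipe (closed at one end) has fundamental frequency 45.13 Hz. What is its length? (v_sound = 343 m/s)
L = v/(4f₁) = 1.9 m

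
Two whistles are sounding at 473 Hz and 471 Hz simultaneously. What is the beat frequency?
2 Hz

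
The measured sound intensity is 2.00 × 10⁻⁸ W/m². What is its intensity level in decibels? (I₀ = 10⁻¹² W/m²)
β = 10·log₁₀(I/I₀) = 43.01 dB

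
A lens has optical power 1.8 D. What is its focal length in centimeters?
f = 1/P = 55.56 cm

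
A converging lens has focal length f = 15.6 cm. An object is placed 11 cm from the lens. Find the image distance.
1/di = 1/f − 1/do → di = -37.3 cm (virtual image)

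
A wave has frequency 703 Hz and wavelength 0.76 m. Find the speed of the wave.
v = fλ = 534.3 m/s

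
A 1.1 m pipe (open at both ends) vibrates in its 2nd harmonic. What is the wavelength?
λₙ = 2L/n = 1.1 m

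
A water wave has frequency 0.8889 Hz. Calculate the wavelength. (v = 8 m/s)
λ = v/f = 9 m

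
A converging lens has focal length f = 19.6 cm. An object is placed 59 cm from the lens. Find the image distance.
1/di = 1/f − 1/do → di = 29.35 cm (real image)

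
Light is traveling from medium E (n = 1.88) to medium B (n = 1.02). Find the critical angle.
θc = arcsin(n₂/n₁) = 32.86°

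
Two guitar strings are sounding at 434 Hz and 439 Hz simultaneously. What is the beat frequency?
5 Hz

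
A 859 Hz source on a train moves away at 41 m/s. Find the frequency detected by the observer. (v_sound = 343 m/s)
f_obs = f·v/(v + v_s) = 767.3 Hz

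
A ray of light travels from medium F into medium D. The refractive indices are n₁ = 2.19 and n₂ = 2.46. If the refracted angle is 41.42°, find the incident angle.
sin θ₁ = (n₂/n₁)·sin θ₂ → θ₁ = 48°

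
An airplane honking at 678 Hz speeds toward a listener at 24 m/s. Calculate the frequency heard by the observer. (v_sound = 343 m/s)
f_obs = f·v/(v − v_s) = 729 Hz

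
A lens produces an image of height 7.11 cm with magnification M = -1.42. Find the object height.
ho = |hi|/|M| = 5.007 cm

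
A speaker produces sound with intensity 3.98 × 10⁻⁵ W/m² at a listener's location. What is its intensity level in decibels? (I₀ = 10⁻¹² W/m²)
β = 10·log₁₀(I/I₀) = 76 dB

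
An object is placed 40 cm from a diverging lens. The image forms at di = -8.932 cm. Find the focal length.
1/f = 1/do + 1/di → f = -11.5 cm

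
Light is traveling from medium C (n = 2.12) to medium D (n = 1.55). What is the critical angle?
θc = arcsin(n₂/n₁) = 46.98°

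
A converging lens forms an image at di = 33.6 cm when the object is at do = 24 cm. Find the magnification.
M = −di/do = -1.4 (inverted image)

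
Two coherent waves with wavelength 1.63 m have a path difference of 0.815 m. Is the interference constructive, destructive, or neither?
destructive — path difference = 0.5λ, an odd multiple of λ/2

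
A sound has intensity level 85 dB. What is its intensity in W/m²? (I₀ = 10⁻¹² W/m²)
I = I₀·10^(β/10) = 3.16 × 10⁻⁴ W/m²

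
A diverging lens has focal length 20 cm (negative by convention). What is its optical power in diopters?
P = 1/f = -5 D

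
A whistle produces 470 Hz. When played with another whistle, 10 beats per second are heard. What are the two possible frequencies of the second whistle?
f₂ = 470 ± 10 Hz → 480 Hz or 460 Hz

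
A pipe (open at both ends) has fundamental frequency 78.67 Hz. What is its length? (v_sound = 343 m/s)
L = v/(2f₁) = 2.18 m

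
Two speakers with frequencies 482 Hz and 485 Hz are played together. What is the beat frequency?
3 Hz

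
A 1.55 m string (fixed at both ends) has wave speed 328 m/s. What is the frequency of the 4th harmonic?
fₙ = nv/(2L) = 423.2 Hz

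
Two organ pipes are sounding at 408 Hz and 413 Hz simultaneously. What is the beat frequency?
5 Hz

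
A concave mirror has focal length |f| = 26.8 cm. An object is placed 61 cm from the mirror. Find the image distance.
f = +26.8 cm (concave); 1/di = 1/f − 1/do → di = 47.8 cm (real image, in front of mirror)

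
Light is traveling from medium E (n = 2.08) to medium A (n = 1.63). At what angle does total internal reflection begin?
θc = arcsin(n₂/n₁) = 51.6°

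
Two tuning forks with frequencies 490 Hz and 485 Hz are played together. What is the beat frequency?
5 Hz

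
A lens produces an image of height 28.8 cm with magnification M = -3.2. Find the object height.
ho = |hi|/|M| = 9 cm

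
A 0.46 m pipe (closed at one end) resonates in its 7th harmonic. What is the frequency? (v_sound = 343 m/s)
fₙ = nv/(4L) = 1305 Hz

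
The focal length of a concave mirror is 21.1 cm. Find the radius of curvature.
R = 2|f| = 42.2 cm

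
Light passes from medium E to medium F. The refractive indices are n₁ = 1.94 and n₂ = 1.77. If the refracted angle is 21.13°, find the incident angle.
sin θ₁ = (n₂/n₁)·sin θ₂ → θ₁ = 19.2°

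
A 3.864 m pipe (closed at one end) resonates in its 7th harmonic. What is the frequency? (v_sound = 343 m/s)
fₙ = nv/(4L) = 155.3 Hz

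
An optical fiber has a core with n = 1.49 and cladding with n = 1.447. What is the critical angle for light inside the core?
θc = arcsin(n_cladding/n_core) = 76.2°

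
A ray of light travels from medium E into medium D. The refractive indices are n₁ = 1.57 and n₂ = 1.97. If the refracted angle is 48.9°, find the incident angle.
sin θ₁ = (n₂/n₁)·sin θ₂ → θ₁ = 71.01°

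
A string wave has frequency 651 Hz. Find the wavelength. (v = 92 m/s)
λ = v/f = 0.1413 m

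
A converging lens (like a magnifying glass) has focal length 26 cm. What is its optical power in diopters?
P = 1/f = 3.846 D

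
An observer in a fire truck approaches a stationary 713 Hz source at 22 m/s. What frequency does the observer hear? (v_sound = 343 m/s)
f_obs = f·(v + v_o)/v = 758.7 Hz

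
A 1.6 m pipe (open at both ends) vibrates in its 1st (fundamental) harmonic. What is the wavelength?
λₙ = 2L/n = 3.2 m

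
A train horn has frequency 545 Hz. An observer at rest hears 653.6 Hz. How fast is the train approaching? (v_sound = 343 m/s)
v_s = v·(1 − f/f_obs) = 56.99 m/s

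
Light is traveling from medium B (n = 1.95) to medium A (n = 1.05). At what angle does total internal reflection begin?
θc = arcsin(n₂/n₁) = 32.58°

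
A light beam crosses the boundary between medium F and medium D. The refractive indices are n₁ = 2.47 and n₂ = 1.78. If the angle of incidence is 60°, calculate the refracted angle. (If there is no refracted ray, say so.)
sin θ₂ = (n₁/n₂)·sin θ₁ = 1.202 > 1, so there is no refracted ray — the light undergoes total internal reflection.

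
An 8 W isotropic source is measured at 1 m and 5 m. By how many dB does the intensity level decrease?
Δβ = 20·log₁₀(r₂/r₁) = 13.98 dB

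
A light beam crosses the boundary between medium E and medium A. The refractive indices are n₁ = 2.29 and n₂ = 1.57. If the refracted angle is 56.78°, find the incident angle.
sin θ₁ = (n₂/n₁)·sin θ₂ → θ₁ = 35°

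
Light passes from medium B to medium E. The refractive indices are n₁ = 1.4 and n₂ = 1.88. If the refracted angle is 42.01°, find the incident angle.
sin θ₁ = (n₂/n₁)·sin θ₂ → θ₁ = 63.99°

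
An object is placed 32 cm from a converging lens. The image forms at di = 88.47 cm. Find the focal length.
1/f = 1/do + 1/di → f = 23.5 cm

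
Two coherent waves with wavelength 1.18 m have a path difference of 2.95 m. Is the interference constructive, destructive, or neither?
destructive — path difference = 2.5λ, an odd multiple of λ/2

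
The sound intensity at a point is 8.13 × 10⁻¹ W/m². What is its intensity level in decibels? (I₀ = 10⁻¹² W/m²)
β = 10·log₁₀(I/I₀) = 119.1 dB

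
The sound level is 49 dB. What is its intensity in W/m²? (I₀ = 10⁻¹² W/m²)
I = I₀·10^(β/10) = 7.94 × 10⁻⁸ W/m²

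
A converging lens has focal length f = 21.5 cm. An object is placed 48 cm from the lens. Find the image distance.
1/di = 1/f − 1/do → di = 38.94 cm (real image)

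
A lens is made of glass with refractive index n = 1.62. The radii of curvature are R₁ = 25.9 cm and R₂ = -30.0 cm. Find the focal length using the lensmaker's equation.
1/f = (n − 1)(1/R₁ − 1/R₂) → f = 22.42 cm (converging lens)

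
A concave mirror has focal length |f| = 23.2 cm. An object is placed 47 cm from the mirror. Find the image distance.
f = +23.2 cm (concave); 1/di = 1/f − 1/do → di = 45.82 cm (real image, in front of mirror)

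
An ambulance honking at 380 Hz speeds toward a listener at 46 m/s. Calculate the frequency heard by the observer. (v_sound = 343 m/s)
f_obs = f·v/(v − v_s) = 438.9 Hz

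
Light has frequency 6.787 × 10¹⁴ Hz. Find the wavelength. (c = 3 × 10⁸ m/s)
λ = c/f = 442 nm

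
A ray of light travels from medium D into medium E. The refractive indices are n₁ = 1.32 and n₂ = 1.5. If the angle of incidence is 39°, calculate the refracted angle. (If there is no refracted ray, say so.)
sin θ₂ = (n₁/n₂)·sin θ₁ = 0.5538 → θ₂ = 33.63°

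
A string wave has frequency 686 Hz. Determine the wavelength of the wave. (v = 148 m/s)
λ = v/f = 0.2157 m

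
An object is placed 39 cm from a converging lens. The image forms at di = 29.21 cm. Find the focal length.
1/f = 1/do + 1/di → f = 16.7 cm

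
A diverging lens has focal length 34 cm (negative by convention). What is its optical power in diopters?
P = 1/f = -2.941 D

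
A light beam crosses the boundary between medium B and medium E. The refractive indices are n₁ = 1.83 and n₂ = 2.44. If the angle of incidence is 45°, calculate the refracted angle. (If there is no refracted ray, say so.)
sin θ₂ = (n₁/n₂)·sin θ₁ = 0.5303 → θ₂ = 32.03°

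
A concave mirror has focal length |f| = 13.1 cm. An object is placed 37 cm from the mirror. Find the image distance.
f = +13.1 cm (concave); 1/di = 1/f − 1/do → di = 20.28 cm (real image, in front of mirror)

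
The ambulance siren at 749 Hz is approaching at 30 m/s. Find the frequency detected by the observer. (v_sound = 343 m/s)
f_obs = f·v/(v − v_s) = 820.8 Hz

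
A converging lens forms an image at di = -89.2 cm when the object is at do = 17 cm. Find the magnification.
M = −di/do = 5.247 (upright image)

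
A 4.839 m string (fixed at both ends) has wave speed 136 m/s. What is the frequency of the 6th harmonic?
fₙ = nv/(2L) = 84.31 Hz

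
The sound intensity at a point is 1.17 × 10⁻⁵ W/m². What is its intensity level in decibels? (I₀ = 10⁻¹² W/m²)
β = 10·log₁₀(I/I₀) = 70.68 dB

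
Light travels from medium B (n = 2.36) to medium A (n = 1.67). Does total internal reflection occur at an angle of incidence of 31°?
θc = arcsin(n₂/n₁) = 45.04°; 31° < θc, so no — the ray refracts.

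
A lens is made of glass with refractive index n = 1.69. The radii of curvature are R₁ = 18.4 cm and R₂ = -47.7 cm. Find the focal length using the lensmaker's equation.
1/f = (n − 1)(1/R₁ − 1/R₂) → f = 19.24 cm (converging lens)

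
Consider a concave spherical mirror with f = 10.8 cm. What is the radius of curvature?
R = 2|f| = 21.6 cm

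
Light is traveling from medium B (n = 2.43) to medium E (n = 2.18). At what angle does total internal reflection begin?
θc = arcsin(n₂/n₁) = 63.78°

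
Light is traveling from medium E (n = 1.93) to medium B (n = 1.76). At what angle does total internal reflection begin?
θc = arcsin(n₂/n₁) = 65.77°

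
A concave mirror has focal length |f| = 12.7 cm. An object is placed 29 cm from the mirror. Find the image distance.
f = +12.7 cm (concave); 1/di = 1/f − 1/do → di = 22.6 cm (real image, in front of mirror)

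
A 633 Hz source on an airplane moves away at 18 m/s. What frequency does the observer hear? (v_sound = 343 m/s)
f_obs = f·v/(v + v_s) = 601.4 Hz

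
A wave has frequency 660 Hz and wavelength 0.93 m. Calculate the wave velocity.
v = fλ = 613.8 m/s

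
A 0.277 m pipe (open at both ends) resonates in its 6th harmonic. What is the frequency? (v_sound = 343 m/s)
fₙ = nv/(2L) = 3715 Hz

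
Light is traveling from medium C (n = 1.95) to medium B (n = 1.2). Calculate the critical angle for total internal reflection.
θc = arcsin(n₂/n₁) = 37.98°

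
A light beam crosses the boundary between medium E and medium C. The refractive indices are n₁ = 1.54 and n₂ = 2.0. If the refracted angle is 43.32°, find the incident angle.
sin θ₁ = (n₂/n₁)·sin θ₂ → θ₁ = 63°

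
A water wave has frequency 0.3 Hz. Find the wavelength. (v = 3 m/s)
λ = v/f = 10 m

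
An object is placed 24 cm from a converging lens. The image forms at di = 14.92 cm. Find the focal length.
1/f = 1/do + 1/di → f = 9.2 cm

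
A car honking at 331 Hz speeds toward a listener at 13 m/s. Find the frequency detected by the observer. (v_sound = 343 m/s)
f_obs = f·v/(v − v_s) = 344 Hz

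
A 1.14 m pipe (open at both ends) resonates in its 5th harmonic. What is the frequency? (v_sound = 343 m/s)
fₙ = nv/(2L) = 752.2 Hz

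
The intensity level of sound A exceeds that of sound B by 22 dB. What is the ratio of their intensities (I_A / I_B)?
I_A/I_B = 10^(Δβ/10) = 158.5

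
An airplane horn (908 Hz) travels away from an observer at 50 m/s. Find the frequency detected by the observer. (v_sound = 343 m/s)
f_obs = f·v/(v + v_s) = 792.5 Hz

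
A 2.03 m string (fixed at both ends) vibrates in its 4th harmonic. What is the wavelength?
λₙ = 2L/n = 1.015 m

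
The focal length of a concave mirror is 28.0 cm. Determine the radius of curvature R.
R = 2|f| = 56 cm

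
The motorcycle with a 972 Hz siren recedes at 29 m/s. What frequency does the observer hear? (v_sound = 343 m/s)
f_obs = f·v/(v + v_s) = 896.2 Hz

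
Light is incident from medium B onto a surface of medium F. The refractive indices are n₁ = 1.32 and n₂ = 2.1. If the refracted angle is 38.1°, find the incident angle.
sin θ₁ = (n₂/n₁)·sin θ₂ → θ₁ = 79.01°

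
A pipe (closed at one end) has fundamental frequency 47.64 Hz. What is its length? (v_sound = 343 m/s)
L = v/(4f₁) = 1.8 m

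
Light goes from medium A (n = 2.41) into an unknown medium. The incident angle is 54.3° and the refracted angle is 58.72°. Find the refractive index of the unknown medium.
n₂ = n₁·sin θ₁ / sin θ₂ = 2.29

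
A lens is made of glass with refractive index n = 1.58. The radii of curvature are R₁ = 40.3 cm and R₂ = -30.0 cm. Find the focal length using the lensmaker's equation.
1/f = (n − 1)(1/R₁ − 1/R₂) → f = 29.65 cm (converging lens)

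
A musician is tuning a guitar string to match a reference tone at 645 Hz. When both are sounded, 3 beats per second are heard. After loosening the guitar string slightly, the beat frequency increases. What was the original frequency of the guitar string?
642 Hz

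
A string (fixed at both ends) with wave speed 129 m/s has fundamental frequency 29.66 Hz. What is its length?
L = v/(2f₁) = 2.175 m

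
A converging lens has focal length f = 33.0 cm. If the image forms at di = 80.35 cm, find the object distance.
1/do = 1/f − 1/di → do = 56 cm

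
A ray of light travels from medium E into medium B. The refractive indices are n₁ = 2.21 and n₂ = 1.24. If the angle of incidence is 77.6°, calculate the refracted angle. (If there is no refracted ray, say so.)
sin θ₂ = (n₁/n₂)·sin θ₁ = 1.741 > 1, so there is no refracted ray — the light undergoes total internal reflection.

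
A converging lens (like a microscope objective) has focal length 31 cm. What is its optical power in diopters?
P = 1/f = 3.226 D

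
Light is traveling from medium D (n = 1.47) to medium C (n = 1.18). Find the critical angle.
θc = arcsin(n₂/n₁) = 53.39°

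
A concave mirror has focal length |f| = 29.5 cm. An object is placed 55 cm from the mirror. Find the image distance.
f = +29.5 cm (concave); 1/di = 1/f − 1/do → di = 63.63 cm (real image, in front of mirror)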